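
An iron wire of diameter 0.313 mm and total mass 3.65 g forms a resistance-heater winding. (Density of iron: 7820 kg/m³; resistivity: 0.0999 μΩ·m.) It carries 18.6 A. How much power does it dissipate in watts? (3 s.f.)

2720 W

ρ = 0.0999 μΩ·m = 9.99×10^-8 Ω·m
A = π(d/2)² = π(1.5650e-04 m)² = 7.6945e-08 m²
L = m/(density·A) = 0.00365/(7820×7.6945e-08) = 6.066 m
R = ρL/A = (9.99×10^-8)(6.066)/(7.6945e-08) = 7.876 Ω
P = I²R = (18.6)² × 7.876 = 2720 W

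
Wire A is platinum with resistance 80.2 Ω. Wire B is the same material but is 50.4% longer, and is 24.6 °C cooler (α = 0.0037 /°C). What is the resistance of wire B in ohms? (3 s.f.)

R ∝ ρL/d² with ρ ∝ (1+αΔT), so R_B/R_A = (1 + 50.4/100) × (1 − 0.0037×24.6)
= 1.504 × 0.909 = 1.367
R_B = 1.367 × 80.2 = 110 Ω

110 Ω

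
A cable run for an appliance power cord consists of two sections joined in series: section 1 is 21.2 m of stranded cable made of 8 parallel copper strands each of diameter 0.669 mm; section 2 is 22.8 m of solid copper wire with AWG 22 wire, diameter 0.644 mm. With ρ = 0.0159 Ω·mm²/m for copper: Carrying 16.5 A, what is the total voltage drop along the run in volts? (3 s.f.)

20.3 V

ρ = 0.0159 Ω·mm²/m = 1.59×10^-8 Ω·m
Section 1: A_strand = π(3.3450e-04)² = 3.515e-07 m²; R₁ = ρL/(N·A_s) = (1.59×10^-8)(21.2)/(8×3.515e-07) = 0.1199 Ω
Section 2: A = π(0.644/2 mm)² = π(3.2200e-04 m)² = 3.257e-07 m²
R₂ = (1.59×10^-8)(22.8)/(3.257e-07) = 1.113 Ω
R = R₁ + R₂ = 1.233 Ω
V = IR = 16.5 × 1.233 = 20.3 V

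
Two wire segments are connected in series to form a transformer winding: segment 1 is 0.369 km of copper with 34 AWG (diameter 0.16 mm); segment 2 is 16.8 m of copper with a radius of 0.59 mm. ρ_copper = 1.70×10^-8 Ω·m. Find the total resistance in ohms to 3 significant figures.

312 Ω

Segment 1: A = π(0.16/2 mm)² = π(8.0000e-05 m)² = 2.011e-08 m²
R₁ = ρL/A = (1.70×10^-8)(369)/(2.011e-08) = 312 Ω
Segment 2: A = πr² = π(5.9000e-04 m)² = 1.094e-06 m²
R₂ = (1.70×10^-8)(16.8)/(1.094e-06) = 0.2612 Ω
R = R₁ + R₂ = 312 Ω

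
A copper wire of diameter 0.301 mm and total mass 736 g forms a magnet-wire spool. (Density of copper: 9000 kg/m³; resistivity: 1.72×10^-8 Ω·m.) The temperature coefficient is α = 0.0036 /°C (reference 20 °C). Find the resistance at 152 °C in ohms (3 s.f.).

A = π(d/2)² = π(1.5050e-04 m)² = 7.1158e-08 m²
L = m/(density·A) = 0.736/(9000×7.1158e-08) = 1149 m
R = ρL/A = (1.72×10^-8)(1149)/(7.1158e-08) = 277.8 Ω
R(152 °C) = 277.8 × (1 + 0.0036×132) = 410 Ω

410 Ω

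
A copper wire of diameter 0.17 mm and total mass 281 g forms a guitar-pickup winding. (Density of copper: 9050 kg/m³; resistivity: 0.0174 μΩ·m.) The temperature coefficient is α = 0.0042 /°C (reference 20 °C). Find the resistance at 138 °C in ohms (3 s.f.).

1570 Ω

ρ = 0.0174 μΩ·m = 1.74×10^-8 Ω·m
A = π(d/2)² = π(8.5000e-05 m)² = 2.2698e-08 m²
L = m/(density·A) = 0.281/(9050×2.2698e-08) = 1368 m
R = ρL/A = (1.74×10^-8)(1368)/(2.2698e-08) = 1049 Ω
R(138 °C) = 1049 × (1 + 0.0042×118) = 1570 Ω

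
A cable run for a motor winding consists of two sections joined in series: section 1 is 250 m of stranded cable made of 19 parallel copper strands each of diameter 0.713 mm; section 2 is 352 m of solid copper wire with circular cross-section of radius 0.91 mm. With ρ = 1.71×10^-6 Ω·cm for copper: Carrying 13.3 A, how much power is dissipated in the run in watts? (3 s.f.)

509 W

ρ = 1.71×10^-6 Ω·cm = 1.71×10^-8 Ω·m
Section 1: A_strand = π(3.5650e-04)² = 3.993e-07 m²; R₁ = ρL/(N·A_s) = (1.71×10^-8)(250)/(19×3.993e-07) = 0.5635 Ω
Section 2: A = πr² = π(9.1000e-04 m)² = 2.602e-06 m²
R₂ = (1.71×10^-8)(352)/(2.602e-06) = 2.314 Ω
R = R₁ + R₂ = 2.877 Ω
P = I²R = (13.3)² × 2.877 = 509 W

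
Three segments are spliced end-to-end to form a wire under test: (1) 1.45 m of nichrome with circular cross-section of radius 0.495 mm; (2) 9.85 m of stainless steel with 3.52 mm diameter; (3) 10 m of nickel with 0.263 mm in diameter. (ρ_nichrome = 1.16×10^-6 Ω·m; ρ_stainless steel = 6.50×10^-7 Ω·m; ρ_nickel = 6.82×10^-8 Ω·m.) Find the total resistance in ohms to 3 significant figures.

15.4 Ω

Seg 1: A = πr² = π(4.9500e-04 m)² = 7.698e-07 m²
R_1 = (1.16×10^-6)(1.45)/(7.698e-07) = 2.185 Ω
Seg 2: A = π(d/2)² = π(1.7600e-03 m)² = 9.731e-06 m²
R_2 = (6.50×10^-7)(9.85)/(9.731e-06) = 0.6579 Ω
Seg 3: A = π(d/2)² = π(1.3150e-04 m)² = 5.433e-08 m²
R_3 = (6.82×10^-8)(10)/(5.433e-08) = 12.55 Ω
R_total = R_1 + R_2 + R_3 = 15.4 Ω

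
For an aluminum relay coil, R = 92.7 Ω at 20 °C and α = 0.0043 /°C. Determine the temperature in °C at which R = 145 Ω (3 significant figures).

151 °C

R = R₀(1 + α(T − T₀)) ⇒ T = T₀ + (R/R₀ − 1)/α
T = 20 + (145/92.7 − 1)/0.0043 = 20 + (0.5642)/0.0043 = 151 °C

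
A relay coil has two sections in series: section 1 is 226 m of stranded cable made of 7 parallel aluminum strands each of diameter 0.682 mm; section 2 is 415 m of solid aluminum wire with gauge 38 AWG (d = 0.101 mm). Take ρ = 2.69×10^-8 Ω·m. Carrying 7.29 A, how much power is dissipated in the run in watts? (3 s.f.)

74200 W

Section 1: A_strand = π(3.4100e-04)² = 3.653e-07 m²; R₁ = ρL/(N·A_s) = (2.69×10^-8)(226)/(7×3.653e-07) = 2.377 Ω
Section 2: A = π(0.101/2 mm)² = π(5.0500e-05 m)² = 8.012e-09 m²
R₂ = (2.69×10^-8)(415)/(8.012e-09) = 1393 Ω
R = R₁ + R₂ = 1396 Ω
P = I²R = (7.29)² × 1396 = 74200 W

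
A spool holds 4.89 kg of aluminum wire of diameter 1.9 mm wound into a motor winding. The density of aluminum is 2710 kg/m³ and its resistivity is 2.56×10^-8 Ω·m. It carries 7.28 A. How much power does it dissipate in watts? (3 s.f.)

305 W

A = π(d/2)² = π(9.5000e-04 m)² = 2.8353e-06 m²
L = m/(density·A) = 4.89/(2710×2.8353e-06) = 636.4 m
R = ρL/A = (2.56×10^-8)(636.4)/(2.8353e-06) = 5.746 Ω
P = I²R = (7.28)² × 5.746 = 305 W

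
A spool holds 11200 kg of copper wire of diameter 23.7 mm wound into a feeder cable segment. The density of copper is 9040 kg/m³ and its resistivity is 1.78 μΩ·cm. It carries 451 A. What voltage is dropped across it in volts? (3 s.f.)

51.1 V

ρ = 1.78 μΩ·cm = 1.78×10^-8 Ω·m
A = π(d/2)² = π(1.1850e-02 m)² = 4.4115e-04 m²
L = m/(density·A) = 11200/(9040×4.4115e-04) = 2808 m
R = ρL/A = (1.78×10^-8)(2808)/(4.4115e-04) = 0.1133 Ω
V = IR = 451 × 0.1133 = 51.1 V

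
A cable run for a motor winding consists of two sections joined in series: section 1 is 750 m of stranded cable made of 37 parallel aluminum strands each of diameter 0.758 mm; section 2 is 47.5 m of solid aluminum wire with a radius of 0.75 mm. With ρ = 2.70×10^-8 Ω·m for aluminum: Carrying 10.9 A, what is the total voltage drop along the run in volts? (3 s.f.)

Section 1: A_strand = π(3.7900e-04)² = 4.513e-07 m²; R₁ = ρL/(N·A_s) = (2.70×10^-8)(750)/(37×4.513e-07) = 1.213 Ω
Section 2: A = πr² = π(7.5000e-04 m)² = 1.767e-06 m²
R₂ = (2.70×10^-8)(47.5)/(1.767e-06) = 0.7257 Ω
R = R₁ + R₂ = 1.939 Ω
V = IR = 10.9 × 1.939 = 21.1 V

21.1 V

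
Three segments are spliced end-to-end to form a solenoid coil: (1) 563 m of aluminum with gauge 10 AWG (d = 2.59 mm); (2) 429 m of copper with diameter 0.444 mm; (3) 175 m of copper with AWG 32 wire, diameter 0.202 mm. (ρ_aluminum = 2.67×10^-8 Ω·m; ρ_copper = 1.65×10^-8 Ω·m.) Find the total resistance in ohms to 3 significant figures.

139 Ω

Seg 1: A = π(2.59/2 mm)² = π(1.2950e-03 m)² = 5.269e-06 m²
R_1 = (2.67×10^-8)(563)/(5.269e-06) = 2.853 Ω
Seg 2: A = π(d/2)² = π(2.2200e-04 m)² = 1.548e-07 m²
R_2 = (1.65×10^-8)(429)/(1.548e-07) = 45.72 Ω
Seg 3: A = π(0.202/2 mm)² = π(1.0100e-04 m)² = 3.205e-08 m²
R_3 = (1.65×10^-8)(175)/(3.205e-08) = 90.1 Ω
R_total = R_1 + R_2 + R_3 = 139 Ω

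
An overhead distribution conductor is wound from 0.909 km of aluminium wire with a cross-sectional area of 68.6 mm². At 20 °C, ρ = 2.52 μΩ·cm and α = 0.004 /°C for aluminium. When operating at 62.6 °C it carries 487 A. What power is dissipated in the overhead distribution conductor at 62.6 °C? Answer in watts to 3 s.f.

ρ = 2.52 μΩ·cm = 2.52×10^-8 Ω·m
A = 68.6 mm² = 6.860e-05 m²
R₍20₎ = ρL/A = (2.52×10^-8)(909)/(6.860e-05) = 0.3339 Ω
R₍62.6₎ = R₍20₎(1 + αΔT) = 0.3339 × (1 + 0.004×42.6) = 0.3908 Ω
P = I²R = (487)² × 0.3908 = 92700 W

92700 W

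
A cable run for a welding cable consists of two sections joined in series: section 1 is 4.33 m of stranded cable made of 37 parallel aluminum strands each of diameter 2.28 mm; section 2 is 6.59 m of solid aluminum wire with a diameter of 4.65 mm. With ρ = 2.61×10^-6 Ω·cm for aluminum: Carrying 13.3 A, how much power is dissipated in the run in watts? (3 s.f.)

ρ = 2.61×10^-6 Ω·cm = 2.61×10^-8 Ω·m
Section 1: A_strand = π(1.1400e-03)² = 4.083e-06 m²; R₁ = ρL/(N·A_s) = (2.61×10^-8)(4.33)/(37×4.083e-06) = 7.481×10^-4 Ω
Section 2: A = π(d/2)² = π(2.3250e-03 m)² = 1.698e-05 m²
R₂ = (2.61×10^-8)(6.59)/(1.698e-05) = 0.01013 Ω
R = R₁ + R₂ = 0.01088 Ω
P = I²R = (13.3)² × 0.01088 = 1.92 W

1.92 W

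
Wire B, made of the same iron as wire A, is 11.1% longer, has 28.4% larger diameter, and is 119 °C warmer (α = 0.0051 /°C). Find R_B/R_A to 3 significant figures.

R ∝ ρL/d² with ρ ∝ (1+αΔT), so R_B/R_A = (1 + 11.1/100) × (1 + 28.4/100)⁻² × (1 + 0.0051×119)
= 1.111 × 0.6066 × 1.607 = 1.08

1.08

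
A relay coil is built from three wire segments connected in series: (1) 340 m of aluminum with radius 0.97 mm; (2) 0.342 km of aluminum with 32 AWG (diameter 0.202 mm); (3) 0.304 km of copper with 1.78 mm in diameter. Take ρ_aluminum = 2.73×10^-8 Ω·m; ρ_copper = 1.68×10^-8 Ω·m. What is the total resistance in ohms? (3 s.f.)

297 Ω

Seg 1: A = πr² = π(9.7000e-04 m)² = 2.956e-06 m²
R_1 = (2.73×10^-8)(340)/(2.956e-06) = 3.14 Ω
Seg 2: A = π(0.202/2 mm)² = π(1.0100e-04 m)² = 3.205e-08 m²
R_2 = (2.73×10^-8)(342)/(3.205e-08) = 291.3 Ω
Seg 3: A = π(d/2)² = π(8.9000e-04 m)² = 2.488e-06 m²
R_3 = (1.68×10^-8)(304)/(2.488e-06) = 2.052 Ω
R_total = R_1 + R_2 + R_3 = 297 Ω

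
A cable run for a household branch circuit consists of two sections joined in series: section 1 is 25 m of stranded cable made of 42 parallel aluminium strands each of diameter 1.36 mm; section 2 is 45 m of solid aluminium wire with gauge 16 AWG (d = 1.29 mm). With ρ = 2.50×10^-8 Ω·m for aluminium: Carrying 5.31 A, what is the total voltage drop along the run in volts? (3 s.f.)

4.63 V

Section 1: A_strand = π(6.8000e-04)² = 1.453e-06 m²; R₁ = ρL/(N·A_s) = (2.50×10^-8)(25)/(42×1.453e-06) = 0.01024 Ω
Section 2: A = π(1.29/2 mm)² = π(6.4500e-04 m)² = 1.307e-06 m²
R₂ = (2.50×10^-8)(45)/(1.307e-06) = 0.8608 Ω
R = R₁ + R₂ = 0.871 Ω
V = IR = 5.31 × 0.871 = 4.63 V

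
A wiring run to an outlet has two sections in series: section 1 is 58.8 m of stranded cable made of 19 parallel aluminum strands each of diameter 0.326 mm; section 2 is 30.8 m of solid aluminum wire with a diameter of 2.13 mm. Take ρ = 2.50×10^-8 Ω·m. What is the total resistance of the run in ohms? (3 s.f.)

1.14 Ω

Section 1: A_strand = π(1.6300e-04)² = 8.347e-08 m²; R₁ = ρL/(N·A_s) = (2.50×10^-8)(58.8)/(19×8.347e-08) = 0.9269 Ω
Section 2: A = π(d/2)² = π(1.0650e-03 m)² = 3.563e-06 m²
R₂ = (2.50×10^-8)(30.8)/(3.563e-06) = 0.2161 Ω
R = R₁ + R₂ = 1.14 Ω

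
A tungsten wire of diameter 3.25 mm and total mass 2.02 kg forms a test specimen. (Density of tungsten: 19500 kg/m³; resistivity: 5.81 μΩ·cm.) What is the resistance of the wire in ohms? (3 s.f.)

ρ = 5.81 μΩ·cm = 5.81×10^-8 Ω·m
A = π(d/2)² = π(1.6250e-03 m)² = 8.2958e-06 m²
L = m/(density·A) = 2.02/(19500×8.2958e-06) = 12.49 m
R = ρL/A = (5.81×10^-8)(12.49)/(8.2958e-06) = 0.0875 Ω

0.0875 Ω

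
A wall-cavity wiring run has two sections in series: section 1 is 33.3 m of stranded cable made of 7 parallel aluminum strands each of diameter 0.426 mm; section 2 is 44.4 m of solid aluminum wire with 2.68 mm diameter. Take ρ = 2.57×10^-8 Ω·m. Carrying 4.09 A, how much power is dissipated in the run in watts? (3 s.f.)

Section 1: A_strand = π(2.1300e-04)² = 1.425e-07 m²; R₁ = ρL/(N·A_s) = (2.57×10^-8)(33.3)/(7×1.425e-07) = 0.8578 Ω
Section 2: A = π(d/2)² = π(1.3400e-03 m)² = 5.641e-06 m²
R₂ = (2.57×10^-8)(44.4)/(5.641e-06) = 0.2023 Ω
R = R₁ + R₂ = 1.06 Ω
P = I²R = (4.09)² × 1.06 = 17.7 W

17.7 W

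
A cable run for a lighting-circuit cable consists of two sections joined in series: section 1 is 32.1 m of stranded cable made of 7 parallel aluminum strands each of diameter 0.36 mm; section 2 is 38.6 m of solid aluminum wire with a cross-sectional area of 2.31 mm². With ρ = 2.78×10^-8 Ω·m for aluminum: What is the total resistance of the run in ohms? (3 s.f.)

1.72 Ω

Section 1: A_strand = π(1.8000e-04)² = 1.018e-07 m²; R₁ = ρL/(N·A_s) = (2.78×10^-8)(32.1)/(7×1.018e-07) = 1.252 Ω
Section 2: A = 2.31 mm² = 2.310e-06 m²
R₂ = (2.78×10^-8)(38.6)/(2.310e-06) = 0.4645 Ω
R = R₁ + R₂ = 1.72 Ω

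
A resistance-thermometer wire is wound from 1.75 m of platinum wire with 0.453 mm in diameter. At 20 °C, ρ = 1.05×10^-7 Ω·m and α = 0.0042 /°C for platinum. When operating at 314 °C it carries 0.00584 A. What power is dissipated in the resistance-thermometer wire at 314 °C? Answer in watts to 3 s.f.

8.69×10^-5 W

A = π(d/2)² = π(2.2650e-04 m)² = 1.612e-07 m²
R₍20₎ = ρL/A = (1.05×10^-7)(1.75)/(1.612e-07) = 1.14 Ω
R₍314₎ = R₍20₎(1 + αΔT) = 1.14 × (1 + 0.0042×294) = 2.548 Ω
P = I²R = (0.00584)² × 2.548 = 8.69×10^-5 W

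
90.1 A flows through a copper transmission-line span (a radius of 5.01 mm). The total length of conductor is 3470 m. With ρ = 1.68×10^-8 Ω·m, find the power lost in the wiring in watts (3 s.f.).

A = πr² = π(5.0100e-03 m)² = 7.885e-05 m²
R = ρL/A = (1.68×10^-8)(3470)/(7.885e-05) = 0.7393 Ω
P = I²R = (90.1)² × 0.7393 = 6000 W

6000 W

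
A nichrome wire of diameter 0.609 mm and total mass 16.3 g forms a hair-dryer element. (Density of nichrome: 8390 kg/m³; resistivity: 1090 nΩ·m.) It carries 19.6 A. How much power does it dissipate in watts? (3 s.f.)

9590 W

ρ = 1090 nΩ·m = 1.09×10^-6 Ω·m
A = π(d/2)² = π(3.0450e-04 m)² = 2.9129e-07 m²
L = m/(density·A) = 0.0163/(8390×2.9129e-07) = 6.67 m
R = ρL/A = (1.09×10^-6)(6.67)/(2.9129e-07) = 24.96 Ω
P = I²R = (19.6)² × 24.96 = 9590 W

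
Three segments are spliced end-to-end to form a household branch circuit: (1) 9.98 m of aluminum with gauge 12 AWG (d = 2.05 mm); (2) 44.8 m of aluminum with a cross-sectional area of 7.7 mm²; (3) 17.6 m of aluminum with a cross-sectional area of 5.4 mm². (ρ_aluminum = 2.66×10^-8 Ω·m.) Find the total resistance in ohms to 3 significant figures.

Seg 1: A = π(2.05/2 mm)² = π(1.0250e-03 m)² = 3.301e-06 m²
R_1 = (2.66×10^-8)(9.98)/(3.301e-06) = 0.08043 Ω
Seg 2: A = 7.7 mm² = 7.700e-06 m²
R_2 = (2.66×10^-8)(44.8)/(7.700e-06) = 0.1548 Ω
Seg 3: A = 5.4 mm² = 5.400e-06 m²
R_3 = (2.66×10^-8)(17.6)/(5.400e-06) = 0.0867 Ω
R_total = R_1 + R_2 + R_3 = 0.322 Ω

0.322 Ω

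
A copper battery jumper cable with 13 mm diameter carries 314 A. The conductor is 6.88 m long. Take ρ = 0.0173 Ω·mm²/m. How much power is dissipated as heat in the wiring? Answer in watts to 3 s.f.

88.4 W

ρ = 0.0173 Ω·mm²/m = 1.73×10^-8 Ω·m
A = π(d/2)² = π(6.5000e-03 m)² = 1.327e-04 m²
R = ρL/A = (1.73×10^-8)(6.88)/(1.327e-04) = 8.967×10^-4 Ω
P = I²R = (314)² × 8.967×10^-4 = 88.4 W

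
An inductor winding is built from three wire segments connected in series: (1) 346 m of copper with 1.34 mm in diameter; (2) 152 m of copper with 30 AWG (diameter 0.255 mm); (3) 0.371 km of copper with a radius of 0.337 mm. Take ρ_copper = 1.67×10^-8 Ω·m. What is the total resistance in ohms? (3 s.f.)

71.2 Ω

Seg 1: A = π(d/2)² = π(6.7000e-04 m)² = 1.410e-06 m²
R_1 = (1.67×10^-8)(346)/(1.410e-06) = 4.097 Ω
Seg 2: A = π(0.255/2 mm)² = π(1.2750e-04 m)² = 5.107e-08 m²
R_2 = (1.67×10^-8)(152)/(5.107e-08) = 49.7 Ω
Seg 3: A = πr² = π(3.3700e-04 m)² = 3.568e-07 m²
R_3 = (1.67×10^-8)(371)/(3.568e-07) = 17.37 Ω
R_total = R_1 + R_2 + R_3 = 71.2 Ω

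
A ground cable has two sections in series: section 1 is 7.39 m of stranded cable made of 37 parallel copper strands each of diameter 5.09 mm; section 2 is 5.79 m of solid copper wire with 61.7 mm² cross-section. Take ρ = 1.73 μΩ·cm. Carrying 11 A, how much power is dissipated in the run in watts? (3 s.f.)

ρ = 1.73 μΩ·cm = 1.73×10^-8 Ω·m
Section 1: A_strand = π(2.5450e-03)² = 2.035e-05 m²; R₁ = ρL/(N·A_s) = (1.73×10^-8)(7.39)/(37×2.035e-05) = 1.698×10^-4 Ω
Section 2: A = 61.7 mm² = 6.170e-05 m²
R₂ = (1.73×10^-8)(5.79)/(6.170e-05) = 0.001623 Ω
R = R₁ + R₂ = 0.001793 Ω
P = I²R = (11)² × 0.001793 = 0.217 W

0.217 W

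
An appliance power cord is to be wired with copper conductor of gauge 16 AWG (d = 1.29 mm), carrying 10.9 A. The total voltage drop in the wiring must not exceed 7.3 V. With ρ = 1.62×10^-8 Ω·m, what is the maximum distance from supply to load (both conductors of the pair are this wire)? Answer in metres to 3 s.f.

27.0 m

A = π(1.29/2 mm)² = π(6.4500e-04 m)² = 1.307e-06 m²
L_max = V_max·A/(2·ρI) = (7.3)(1.307e-06)/(2×1.62×10^-8×10.9) = 27.0 m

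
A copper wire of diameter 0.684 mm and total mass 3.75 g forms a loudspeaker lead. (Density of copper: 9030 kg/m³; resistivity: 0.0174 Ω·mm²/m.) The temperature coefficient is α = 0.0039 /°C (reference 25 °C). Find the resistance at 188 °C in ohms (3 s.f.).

ρ = 0.0174 Ω·mm²/m = 1.74×10^-8 Ω·m
A = π(d/2)² = π(3.4200e-04 m)² = 3.6745e-07 m²
L = m/(density·A) = 0.00375/(9030×3.6745e-07) = 1.13 m
R = ρL/A = (1.74×10^-8)(1.13)/(3.6745e-07) = 0.05352 Ω
R(188 °C) = 0.05352 × (1 + 0.0039×163) = 0.0875 Ω

0.0875 Ω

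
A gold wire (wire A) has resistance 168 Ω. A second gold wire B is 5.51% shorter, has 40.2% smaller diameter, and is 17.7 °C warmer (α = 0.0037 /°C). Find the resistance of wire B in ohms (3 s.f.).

473 Ω

R ∝ ρL/d² with ρ ∝ (1+αΔT), so R_B/R_A = (1 − 5.51/100) × (1 − 40.2/100)⁻² × (1 + 0.0037×17.7)
= 0.9449 × 2.796 × 1.065 = 2.815
R_B = 2.815 × 168 = 473 Ω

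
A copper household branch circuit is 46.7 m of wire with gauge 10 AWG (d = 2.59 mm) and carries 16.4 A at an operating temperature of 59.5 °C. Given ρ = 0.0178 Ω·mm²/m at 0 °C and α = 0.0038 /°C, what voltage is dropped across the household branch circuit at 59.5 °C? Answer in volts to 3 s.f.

ρ = 0.0178 Ω·mm²/m = 1.78×10^-8 Ω·m
A = π(2.59/2 mm)² = π(1.2950e-03 m)² = 5.269e-06 m²
R₍0₎ = ρL/A = (1.78×10^-8)(46.7)/(5.269e-06) = 0.1578 Ω
R₍59.5₎ = R₍0₎(1 + αΔT) = 0.1578 × (1 + 0.0038×59.5) = 0.1935 Ω
V = IR = 16.4 × 0.1935 = 3.17 V

3.17 V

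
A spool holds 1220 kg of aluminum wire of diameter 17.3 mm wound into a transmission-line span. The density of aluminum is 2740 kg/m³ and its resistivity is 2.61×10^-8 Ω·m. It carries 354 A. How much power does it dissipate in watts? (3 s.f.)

A = π(d/2)² = π(8.6500e-03 m)² = 2.3506e-04 m²
L = m/(density·A) = 1220/(2740×2.3506e-04) = 1894 m
R = ρL/A = (2.61×10^-8)(1894)/(2.3506e-04) = 0.2103 Ω
P = I²R = (354)² × 0.2103 = 26400 W

26400 W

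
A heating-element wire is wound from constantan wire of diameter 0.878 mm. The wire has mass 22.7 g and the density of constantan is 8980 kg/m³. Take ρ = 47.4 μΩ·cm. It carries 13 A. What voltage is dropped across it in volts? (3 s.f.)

ρ = 47.4 μΩ·cm = 4.74×10^-7 Ω·m
A = π(d/2)² = π(4.3900e-04 m)² = 6.0545e-07 m²
L = m/(density·A) = 0.0227/(8980×6.0545e-07) = 4.175 m
R = ρL/A = (4.74×10^-7)(4.175)/(6.0545e-07) = 3.269 Ω
V = IR = 13 × 3.269 = 42.5 V

42.5 V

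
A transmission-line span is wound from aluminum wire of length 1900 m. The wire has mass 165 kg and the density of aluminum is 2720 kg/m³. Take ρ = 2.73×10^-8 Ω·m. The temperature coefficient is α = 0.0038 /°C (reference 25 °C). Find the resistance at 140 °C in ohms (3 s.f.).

2.33 Ω

A = m/(density·L) = 165/(2720×1900) = 3.1927e-05 m²
R = ρL/A = (2.73×10^-8)(1900)/(3.1927e-05) = 1.625 Ω
R(140 °C) = 1.625 × (1 + 0.0038×115) = 2.33 Ω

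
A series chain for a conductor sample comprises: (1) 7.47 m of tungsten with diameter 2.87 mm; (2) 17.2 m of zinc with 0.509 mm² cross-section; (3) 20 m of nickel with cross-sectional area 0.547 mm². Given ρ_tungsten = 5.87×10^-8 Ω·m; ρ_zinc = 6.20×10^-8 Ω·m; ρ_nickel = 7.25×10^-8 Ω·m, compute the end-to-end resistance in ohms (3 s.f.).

4.81 Ω

Seg 1: A = π(d/2)² = π(1.4350e-03 m)² = 6.469e-06 m²
R_1 = (5.87×10^-8)(7.47)/(6.469e-06) = 0.06778 Ω
Seg 2: A = 0.509 mm² = 5.090e-07 m²
R_2 = (6.20×10^-8)(17.2)/(5.090e-07) = 2.095 Ω
Seg 3: A = 0.547 mm² = 5.470e-07 m²
R_3 = (7.25×10^-8)(20)/(5.470e-07) = 2.651 Ω
R_total = R_1 + R_2 + R_3 = 4.81 Ω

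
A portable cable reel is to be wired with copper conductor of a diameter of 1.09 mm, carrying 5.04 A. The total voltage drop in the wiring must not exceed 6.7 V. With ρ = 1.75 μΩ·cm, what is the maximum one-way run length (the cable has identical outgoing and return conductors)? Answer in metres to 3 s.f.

35.4 m

ρ = 1.75 μΩ·cm = 1.75×10^-8 Ω·m
A = π(d/2)² = π(5.4500e-04 m)² = 9.331e-07 m²
L_max = V_max·A/(2·ρI) = (6.7)(9.331e-07)/(2×1.75×10^-8×5.04) = 35.4 m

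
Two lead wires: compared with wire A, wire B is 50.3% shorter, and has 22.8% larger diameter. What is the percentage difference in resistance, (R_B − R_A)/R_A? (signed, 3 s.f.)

-67.0%

R ∝ L/d², so R_B/R_A = (1 − 50.3/100) × (1 + 22.8/100)⁻²
= 0.497 × 0.6631 = 0.3296
(R_B − R_A)/R_A = 0.3296 − 1 = -67.0%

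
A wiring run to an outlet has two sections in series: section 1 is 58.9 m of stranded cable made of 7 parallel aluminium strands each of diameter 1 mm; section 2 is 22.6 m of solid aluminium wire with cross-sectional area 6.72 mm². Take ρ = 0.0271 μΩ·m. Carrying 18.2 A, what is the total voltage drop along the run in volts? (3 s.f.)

6.94 V

ρ = 0.0271 μΩ·m = 2.71×10^-8 Ω·m
Section 1: A_strand = π(5.0000e-04)² = 7.854e-07 m²; R₁ = ρL/(N·A_s) = (2.71×10^-8)(58.9)/(7×7.854e-07) = 0.2903 Ω
Section 2: A = 6.72 mm² = 6.720e-06 m²
R₂ = (2.71×10^-8)(22.6)/(6.720e-06) = 0.09114 Ω
R = R₁ + R₂ = 0.3815 Ω
V = IR = 18.2 × 0.3815 = 6.94 V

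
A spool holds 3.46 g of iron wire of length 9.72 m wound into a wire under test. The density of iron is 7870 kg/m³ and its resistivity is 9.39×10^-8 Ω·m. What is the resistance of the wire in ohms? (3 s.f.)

20.2 Ω

A = m/(density·L) = 0.00346/(7870×9.72) = 4.5231e-08 m²
R = ρL/A = (9.39×10^-8)(9.72)/(4.5231e-08) = 20.2 Ω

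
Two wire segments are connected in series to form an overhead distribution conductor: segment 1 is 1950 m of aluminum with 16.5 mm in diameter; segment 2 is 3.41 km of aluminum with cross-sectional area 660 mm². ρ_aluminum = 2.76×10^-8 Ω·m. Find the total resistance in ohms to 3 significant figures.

Segment 1: A = π(d/2)² = π(8.2500e-03 m)² = 2.138e-04 m²
R₁ = ρL/A = (2.76×10^-8)(1950)/(2.138e-04) = 0.2517 Ω
Segment 2: A = 660 mm² = 6.600e-04 m²
R₂ = (2.76×10^-8)(3410)/(6.600e-04) = 0.1426 Ω
R = R₁ + R₂ = 0.394 Ω

0.394 Ω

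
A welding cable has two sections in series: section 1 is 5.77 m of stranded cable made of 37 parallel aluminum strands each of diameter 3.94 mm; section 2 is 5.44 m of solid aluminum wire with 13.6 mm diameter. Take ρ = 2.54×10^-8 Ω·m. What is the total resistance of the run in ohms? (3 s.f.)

Section 1: A_strand = π(1.9700e-03)² = 1.219e-05 m²; R₁ = ρL/(N·A_s) = (2.54×10^-8)(5.77)/(37×1.219e-05) = 3.249×10^-4 Ω
Section 2: A = π(d/2)² = π(6.8000e-03 m)² = 1.453e-04 m²
R₂ = (2.54×10^-8)(5.44)/(1.453e-04) = 9.512×10^-4 Ω
R = R₁ + R₂ = 0.00128 Ω

0.00128 Ω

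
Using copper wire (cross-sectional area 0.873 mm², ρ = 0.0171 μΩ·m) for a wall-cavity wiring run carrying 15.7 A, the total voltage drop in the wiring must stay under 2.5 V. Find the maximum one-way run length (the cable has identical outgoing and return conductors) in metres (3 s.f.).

4.06 m

ρ = 0.0171 μΩ·m = 1.71×10^-8 Ω·m
A = 0.873 mm² = 8.730e-07 m²
L_max = V_max·A/(2·ρI) = (2.5)(8.730e-07)/(2×1.71×10^-8×15.7) = 4.06 m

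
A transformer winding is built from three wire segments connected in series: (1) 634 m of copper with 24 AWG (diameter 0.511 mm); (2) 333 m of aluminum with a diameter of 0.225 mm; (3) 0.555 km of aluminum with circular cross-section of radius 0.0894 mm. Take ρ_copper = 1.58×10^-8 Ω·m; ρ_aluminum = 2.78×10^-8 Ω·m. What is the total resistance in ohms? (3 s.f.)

Seg 1: A = π(0.511/2 mm)² = π(2.5550e-04 m)² = 2.051e-07 m²
R_1 = (1.58×10^-8)(634)/(2.051e-07) = 48.84 Ω
Seg 2: A = π(d/2)² = π(1.1250e-04 m)² = 3.976e-08 m²
R_2 = (2.78×10^-8)(333)/(3.976e-08) = 232.8 Ω
Seg 3: A = πr² = π(8.9400e-05 m)² = 2.511e-08 m²
R_3 = (2.78×10^-8)(555)/(2.511e-08) = 614.5 Ω
R_total = R_1 + R_2 + R_3 = 896 Ω

896 Ω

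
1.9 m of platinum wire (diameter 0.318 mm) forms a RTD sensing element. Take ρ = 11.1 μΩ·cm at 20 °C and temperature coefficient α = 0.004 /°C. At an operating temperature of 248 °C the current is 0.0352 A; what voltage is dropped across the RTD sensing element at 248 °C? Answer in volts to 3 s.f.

ρ = 11.1 μΩ·cm = 1.11×10^-7 Ω·m
A = π(d/2)² = π(1.5900e-04 m)² = 7.942e-08 m²
R₍20₎ = ρL/A = (1.11×10^-7)(1.9)/(7.942e-08) = 2.655 Ω
R₍248₎ = R₍20₎(1 + αΔT) = 2.655 × (1 + 0.004×228) = 5.077 Ω
V = IR = 0.0352 × 5.077 = 0.179 V

0.179 V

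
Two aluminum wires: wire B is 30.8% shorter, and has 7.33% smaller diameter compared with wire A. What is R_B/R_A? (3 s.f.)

0.806

R ∝ L/d², so R_B/R_A = (1 − 30.8/100) × (1 − 7.33/100)⁻²
= 0.692 × 1.165 = 0.806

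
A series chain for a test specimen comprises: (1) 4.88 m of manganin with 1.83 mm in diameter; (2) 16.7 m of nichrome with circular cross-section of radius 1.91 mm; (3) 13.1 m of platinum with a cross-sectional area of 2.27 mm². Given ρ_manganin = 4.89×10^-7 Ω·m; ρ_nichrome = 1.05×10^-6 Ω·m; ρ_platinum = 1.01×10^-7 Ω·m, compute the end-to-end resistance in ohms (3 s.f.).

Seg 1: A = π(d/2)² = π(9.1500e-04 m)² = 2.630e-06 m²
R_1 = (4.89×10^-7)(4.88)/(2.630e-06) = 0.9073 Ω
Seg 2: A = πr² = π(1.9100e-03 m)² = 1.146e-05 m²
R_2 = (1.05×10^-6)(16.7)/(1.146e-05) = 1.53 Ω
Seg 3: A = 2.27 mm² = 2.270e-06 m²
R_3 = (1.01×10^-7)(13.1)/(2.270e-06) = 0.5829 Ω
R_total = R_1 + R_2 + R_3 = 3.02 Ω

3.02 Ω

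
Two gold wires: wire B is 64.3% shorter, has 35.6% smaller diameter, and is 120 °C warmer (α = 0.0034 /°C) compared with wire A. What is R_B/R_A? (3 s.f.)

1.21

R ∝ ρL/d² with ρ ∝ (1+αΔT), so R_B/R_A = (1 − 64.3/100) × (1 − 35.6/100)⁻² × (1 + 0.0034×120)
= 0.357 × 2.411 × 1.408 = 1.21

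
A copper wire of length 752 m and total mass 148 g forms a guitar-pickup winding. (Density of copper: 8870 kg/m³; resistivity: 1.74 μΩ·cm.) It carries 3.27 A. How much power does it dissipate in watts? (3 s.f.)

6310 W

ρ = 1.74 μΩ·cm = 1.74×10^-8 Ω·m
A = m/(density·L) = 0.148/(8870×752) = 2.2188e-08 m²
R = ρL/A = (1.74×10^-8)(752)/(2.2188e-08) = 589.7 Ω
P = I²R = (3.27)² × 589.7 = 6310 W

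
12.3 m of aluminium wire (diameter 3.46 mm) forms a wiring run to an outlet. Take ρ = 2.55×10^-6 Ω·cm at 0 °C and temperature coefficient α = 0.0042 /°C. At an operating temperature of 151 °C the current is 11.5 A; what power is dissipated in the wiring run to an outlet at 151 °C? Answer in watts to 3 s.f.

ρ = 2.55×10^-6 Ω·cm = 2.55×10^-8 Ω·m
A = π(d/2)² = π(1.7300e-03 m)² = 9.402e-06 m²
R₍0₎ = ρL/A = (2.55×10^-8)(12.3)/(9.402e-06) = 0.03336 Ω
R₍151₎ = R₍0₎(1 + αΔT) = 0.03336 × (1 + 0.0042×151) = 0.05451 Ω
P = I²R = (11.5)² × 0.05451 = 7.21 W

7.21 W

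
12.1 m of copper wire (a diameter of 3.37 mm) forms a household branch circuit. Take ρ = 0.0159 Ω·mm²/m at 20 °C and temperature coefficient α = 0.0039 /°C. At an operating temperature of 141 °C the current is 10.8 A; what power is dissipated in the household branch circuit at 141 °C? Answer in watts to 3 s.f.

ρ = 0.0159 Ω·mm²/m = 1.59×10^-8 Ω·m
A = π(d/2)² = π(1.6850e-03 m)² = 8.920e-06 m²
R₍20₎ = ρL/A = (1.59×10^-8)(12.1)/(8.920e-06) = 0.02157 Ω
R₍141₎ = R₍20₎(1 + αΔT) = 0.02157 × (1 + 0.0039×121) = 0.03175 Ω
P = I²R = (10.8)² × 0.03175 = 3.70 W

3.70 W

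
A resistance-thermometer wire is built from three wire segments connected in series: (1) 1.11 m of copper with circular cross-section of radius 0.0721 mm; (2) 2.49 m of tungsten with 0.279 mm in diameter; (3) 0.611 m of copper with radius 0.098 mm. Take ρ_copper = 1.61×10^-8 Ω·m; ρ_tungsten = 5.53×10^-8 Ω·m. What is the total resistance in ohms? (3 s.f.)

Seg 1: A = πr² = π(7.2100e-05 m)² = 1.633e-08 m²
R_1 = (1.61×10^-8)(1.11)/(1.633e-08) = 1.094 Ω
Seg 2: A = π(d/2)² = π(1.3950e-04 m)² = 6.114e-08 m²
R_2 = (5.53×10^-8)(2.49)/(6.114e-08) = 2.252 Ω
Seg 3: A = πr² = π(9.8000e-05 m)² = 3.017e-08 m²
R_3 = (1.61×10^-8)(0.611)/(3.017e-08) = 0.326 Ω
R_total = R_1 + R_2 + R_3 = 3.67 Ω

3.67 Ω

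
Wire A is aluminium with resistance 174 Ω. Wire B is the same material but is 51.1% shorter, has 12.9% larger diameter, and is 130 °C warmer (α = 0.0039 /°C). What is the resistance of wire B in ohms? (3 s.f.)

R ∝ ρL/d² with ρ ∝ (1+αΔT), so R_B/R_A = (1 − 51.1/100) × (1 + 12.9/100)⁻² × (1 + 0.0039×130)
= 0.489 × 0.7845 × 1.507 = 0.5781
R_B = 0.5781 × 174 = 101 Ω

101 Ω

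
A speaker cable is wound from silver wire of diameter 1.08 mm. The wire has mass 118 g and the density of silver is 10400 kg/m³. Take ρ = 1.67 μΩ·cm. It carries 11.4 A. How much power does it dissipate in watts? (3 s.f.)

29.3 W

ρ = 1.67 μΩ·cm = 1.67×10^-8 Ω·m
A = π(d/2)² = π(5.4000e-04 m)² = 9.1609e-07 m²
L = m/(density·A) = 0.118/(10400×9.1609e-07) = 12.39 m
R = ρL/A = (1.67×10^-8)(12.39)/(9.1609e-07) = 0.2258 Ω
P = I²R = (11.4)² × 0.2258 = 29.3 W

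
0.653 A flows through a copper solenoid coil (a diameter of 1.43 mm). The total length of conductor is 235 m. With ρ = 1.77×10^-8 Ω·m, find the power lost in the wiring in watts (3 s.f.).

A = π(d/2)² = π(7.1500e-04 m)² = 1.606e-06 m²
R = ρL/A = (1.77×10^-8)(235)/(1.606e-06) = 2.59 Ω
P = I²R = (0.653)² × 2.59 = 1.10 W

1.10 W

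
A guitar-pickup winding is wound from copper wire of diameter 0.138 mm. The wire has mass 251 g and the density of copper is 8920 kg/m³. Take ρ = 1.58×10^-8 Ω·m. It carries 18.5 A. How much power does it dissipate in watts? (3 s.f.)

A = π(d/2)² = π(6.9000e-05 m)² = 1.4957e-08 m²
L = m/(density·A) = 0.251/(8920×1.4957e-08) = 1881 m
R = ρL/A = (1.58×10^-8)(1881)/(1.4957e-08) = 1987 Ω
P = I²R = (18.5)² × 1987 = 6.80×10^5 W

6.80×10^5 W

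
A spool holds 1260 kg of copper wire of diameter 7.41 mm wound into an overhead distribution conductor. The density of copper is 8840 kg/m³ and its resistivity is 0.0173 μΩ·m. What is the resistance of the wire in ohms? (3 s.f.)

1.33 Ω

ρ = 0.0173 μΩ·m = 1.73×10^-8 Ω·m
A = π(d/2)² = π(3.7050e-03 m)² = 4.3125e-05 m²
L = m/(density·A) = 1260/(8840×4.3125e-05) = 3305 m
R = ρL/A = (1.73×10^-8)(3305)/(4.3125e-05) = 1.33 Ω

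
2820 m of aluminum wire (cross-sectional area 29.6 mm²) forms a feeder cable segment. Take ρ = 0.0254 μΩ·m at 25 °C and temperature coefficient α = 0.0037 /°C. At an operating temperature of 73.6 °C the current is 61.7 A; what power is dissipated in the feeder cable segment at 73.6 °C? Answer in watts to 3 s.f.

10900 W

ρ = 0.0254 μΩ·m = 2.54×10^-8 Ω·m
A = 29.6 mm² = 2.960e-05 m²
R₍25₎ = ρL/A = (2.54×10^-8)(2820)/(2.960e-05) = 2.42 Ω
R₍73.6₎ = R₍25₎(1 + αΔT) = 2.42 × (1 + 0.0037×48.6) = 2.855 Ω
P = I²R = (61.7)² × 2.855 = 10900 W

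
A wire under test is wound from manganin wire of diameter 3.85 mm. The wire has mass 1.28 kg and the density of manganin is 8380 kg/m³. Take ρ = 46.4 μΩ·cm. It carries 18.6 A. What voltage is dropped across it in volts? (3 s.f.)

9.73 V

ρ = 46.4 μΩ·cm = 4.64×10^-7 Ω·m
A = π(d/2)² = π(1.9250e-03 m)² = 1.1642e-05 m²
L = m/(density·A) = 1.28/(8380×1.1642e-05) = 13.12 m
R = ρL/A = (4.64×10^-7)(13.12)/(1.1642e-05) = 0.523 Ω
V = IR = 18.6 × 0.523 = 9.73 V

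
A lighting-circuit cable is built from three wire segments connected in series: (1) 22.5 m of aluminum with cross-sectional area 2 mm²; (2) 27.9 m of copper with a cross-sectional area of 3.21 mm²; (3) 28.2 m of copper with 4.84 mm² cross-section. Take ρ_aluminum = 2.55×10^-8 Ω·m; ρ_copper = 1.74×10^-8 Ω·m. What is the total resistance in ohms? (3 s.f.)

Seg 1: A = 2 mm² = 2.000e-06 m²
R_1 = (2.55×10^-8)(22.5)/(2.000e-06) = 0.2869 Ω
Seg 2: A = 3.21 mm² = 3.210e-06 m²
R_2 = (1.74×10^-8)(27.9)/(3.210e-06) = 0.1512 Ω
Seg 3: A = 4.84 mm² = 4.840e-06 m²
R_3 = (1.74×10^-8)(28.2)/(4.840e-06) = 0.1014 Ω
R_total = R_1 + R_2 + R_3 = 0.539 Ω

0.539 Ω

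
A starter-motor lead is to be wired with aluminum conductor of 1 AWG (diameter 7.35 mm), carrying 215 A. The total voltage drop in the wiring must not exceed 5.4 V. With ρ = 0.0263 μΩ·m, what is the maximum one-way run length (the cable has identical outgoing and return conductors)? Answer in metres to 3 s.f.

20.3 m

ρ = 0.0263 μΩ·m = 2.63×10^-8 Ω·m
A = π(7.35/2 mm)² = π(3.6750e-03 m)² = 4.243e-05 m²
L_max = V_max·A/(2·ρI) = (5.4)(4.243e-05)/(2×2.63×10^-8×215) = 20.3 m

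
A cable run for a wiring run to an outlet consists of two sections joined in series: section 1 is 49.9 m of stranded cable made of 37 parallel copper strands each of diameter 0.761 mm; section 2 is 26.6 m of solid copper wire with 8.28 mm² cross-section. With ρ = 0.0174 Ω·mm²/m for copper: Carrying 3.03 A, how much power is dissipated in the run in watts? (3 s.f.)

0.987 W

ρ = 0.0174 Ω·mm²/m = 1.74×10^-8 Ω·m
Section 1: A_strand = π(3.8050e-04)² = 4.548e-07 m²; R₁ = ρL/(N·A_s) = (1.74×10^-8)(49.9)/(37×4.548e-07) = 0.05159 Ω
Section 2: A = 8.28 mm² = 8.280e-06 m²
R₂ = (1.74×10^-8)(26.6)/(8.280e-06) = 0.0559 Ω
R = R₁ + R₂ = 0.1075 Ω
P = I²R = (3.03)² × 0.1075 = 0.987 W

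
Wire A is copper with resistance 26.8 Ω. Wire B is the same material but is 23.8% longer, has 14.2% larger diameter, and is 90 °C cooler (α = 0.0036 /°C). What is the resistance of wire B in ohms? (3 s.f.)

17.2 Ω

R ∝ ρL/d² with ρ ∝ (1+αΔT), so R_B/R_A = (1 + 23.8/100) × (1 + 14.2/100)⁻² × (1 − 0.0036×90)
= 1.238 × 0.7668 × 0.676 = 0.6417
R_B = 0.6417 × 26.8 = 17.2 Ω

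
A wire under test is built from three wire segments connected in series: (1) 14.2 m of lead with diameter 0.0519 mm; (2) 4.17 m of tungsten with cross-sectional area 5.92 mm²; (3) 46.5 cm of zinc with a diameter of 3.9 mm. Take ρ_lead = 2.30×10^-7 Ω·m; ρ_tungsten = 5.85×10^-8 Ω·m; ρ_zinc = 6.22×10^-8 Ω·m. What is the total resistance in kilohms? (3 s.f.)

Seg 1: A = π(d/2)² = π(2.5950e-05 m)² = 2.116e-09 m²
R_1 = (2.30×10^-7)(14.2)/(2.116e-09) = 1544 Ω
Seg 2: A = 5.92 mm² = 5.920e-06 m²
R_2 = (5.85×10^-8)(4.17)/(5.920e-06) = 0.04121 Ω
Seg 3: A = π(d/2)² = π(1.9500e-03 m)² = 1.195e-05 m²
R_3 = (6.22×10^-8)(0.465)/(1.195e-05) = 0.002421 Ω
R_total = R_1 + R_2 + R_3 = 1.54 kΩ

1.54 kΩ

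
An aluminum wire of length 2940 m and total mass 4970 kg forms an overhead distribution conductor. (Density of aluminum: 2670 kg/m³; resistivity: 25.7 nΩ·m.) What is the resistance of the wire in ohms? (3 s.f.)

ρ = 25.7 nΩ·m = 2.57×10^-8 Ω·m
A = m/(density·L) = 4970/(2670×2940) = 6.3314e-04 m²
R = ρL/A = (2.57×10^-8)(2940)/(6.3314e-04) = 0.119 Ω

0.119 Ω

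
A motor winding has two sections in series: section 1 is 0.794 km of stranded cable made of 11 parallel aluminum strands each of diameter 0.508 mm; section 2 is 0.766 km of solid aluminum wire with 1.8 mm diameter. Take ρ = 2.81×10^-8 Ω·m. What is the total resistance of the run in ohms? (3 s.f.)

18.5 Ω

Section 1: A_strand = π(2.5400e-04)² = 2.027e-07 m²; R₁ = ρL/(N·A_s) = (2.81×10^-8)(794)/(11×2.027e-07) = 10.01 Ω
Section 2: A = π(d/2)² = π(9.0000e-04 m)² = 2.545e-06 m²
R₂ = (2.81×10^-8)(766)/(2.545e-06) = 8.459 Ω
R = R₁ + R₂ = 18.5 Ω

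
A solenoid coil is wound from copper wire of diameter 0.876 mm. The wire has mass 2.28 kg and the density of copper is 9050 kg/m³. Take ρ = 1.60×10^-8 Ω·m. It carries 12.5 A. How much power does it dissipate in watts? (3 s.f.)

1730 W

A = π(d/2)² = π(4.3800e-04 m)² = 6.0270e-07 m²
L = m/(density·A) = 2.28/(9050×6.0270e-07) = 418 m
R = ρL/A = (1.60×10^-8)(418)/(6.0270e-07) = 11.1 Ω
P = I²R = (12.5)² × 11.1 = 1730 W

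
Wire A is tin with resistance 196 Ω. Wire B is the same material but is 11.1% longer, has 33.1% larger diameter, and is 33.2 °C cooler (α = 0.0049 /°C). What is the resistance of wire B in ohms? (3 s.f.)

R ∝ ρL/d² with ρ ∝ (1+αΔT), so R_B/R_A = (1 + 11.1/100) × (1 + 33.1/100)⁻² × (1 − 0.0049×33.2)
= 1.111 × 0.5645 × 0.8373 = 0.5251
R_B = 0.5251 × 196 = 103 Ω

103 Ω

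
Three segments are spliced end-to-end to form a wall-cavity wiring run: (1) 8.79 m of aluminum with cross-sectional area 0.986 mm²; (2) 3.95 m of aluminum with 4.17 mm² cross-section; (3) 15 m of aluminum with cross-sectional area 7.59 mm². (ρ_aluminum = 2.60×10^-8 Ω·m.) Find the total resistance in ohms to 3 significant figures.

Seg 1: A = 0.986 mm² = 9.860e-07 m²
R_1 = (2.60×10^-8)(8.79)/(9.860e-07) = 0.2318 Ω
Seg 2: A = 4.17 mm² = 4.170e-06 m²
R_2 = (2.60×10^-8)(3.95)/(4.170e-06) = 0.02463 Ω
Seg 3: A = 7.59 mm² = 7.590e-06 m²
R_3 = (2.60×10^-8)(15)/(7.590e-06) = 0.05138 Ω
R_total = R_1 + R_2 + R_3 = 0.308 Ω

0.308 Ω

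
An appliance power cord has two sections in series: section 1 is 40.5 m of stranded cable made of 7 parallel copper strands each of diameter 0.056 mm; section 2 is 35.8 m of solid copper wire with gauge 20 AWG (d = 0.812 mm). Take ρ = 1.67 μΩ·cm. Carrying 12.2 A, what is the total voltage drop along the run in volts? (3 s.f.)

ρ = 1.67 μΩ·cm = 1.67×10^-8 Ω·m
Section 1: A_strand = π(2.8000e-05)² = 2.463e-09 m²; R₁ = ρL/(N·A_s) = (1.67×10^-8)(40.5)/(7×2.463e-09) = 39.23 Ω
Section 2: A = π(0.812/2 mm)² = π(4.0600e-04 m)² = 5.178e-07 m²
R₂ = (1.67×10^-8)(35.8)/(5.178e-07) = 1.155 Ω
R = R₁ + R₂ = 40.38 Ω
V = IR = 12.2 × 40.38 = 493 V

493 V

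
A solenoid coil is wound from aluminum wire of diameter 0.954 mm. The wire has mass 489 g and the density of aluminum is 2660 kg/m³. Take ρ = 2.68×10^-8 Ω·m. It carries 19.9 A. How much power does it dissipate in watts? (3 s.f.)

A = π(d/2)² = π(4.7700e-04 m)² = 7.1480e-07 m²
L = m/(density·A) = 0.489/(2660×7.1480e-07) = 257.2 m
R = ρL/A = (2.68×10^-8)(257.2)/(7.1480e-07) = 9.642 Ω
P = I²R = (19.9)² × 9.642 = 3820 W

3820 W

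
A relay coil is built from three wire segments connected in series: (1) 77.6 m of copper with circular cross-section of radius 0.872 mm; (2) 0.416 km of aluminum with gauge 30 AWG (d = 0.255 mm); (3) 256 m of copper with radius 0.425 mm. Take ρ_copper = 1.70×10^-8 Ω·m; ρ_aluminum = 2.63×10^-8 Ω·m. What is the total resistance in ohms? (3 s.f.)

Seg 1: A = πr² = π(8.7200e-04 m)² = 2.389e-06 m²
R_1 = (1.70×10^-8)(77.6)/(2.389e-06) = 0.5522 Ω
Seg 2: A = π(0.255/2 mm)² = π(1.2750e-04 m)² = 5.107e-08 m²
R_2 = (2.63×10^-8)(416)/(5.107e-08) = 214.2 Ω
Seg 3: A = πr² = π(4.2500e-04 m)² = 5.675e-07 m²
R_3 = (1.70×10^-8)(256)/(5.675e-07) = 7.669 Ω
R_total = R_1 + R_2 + R_3 = 222 Ω

222 Ω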